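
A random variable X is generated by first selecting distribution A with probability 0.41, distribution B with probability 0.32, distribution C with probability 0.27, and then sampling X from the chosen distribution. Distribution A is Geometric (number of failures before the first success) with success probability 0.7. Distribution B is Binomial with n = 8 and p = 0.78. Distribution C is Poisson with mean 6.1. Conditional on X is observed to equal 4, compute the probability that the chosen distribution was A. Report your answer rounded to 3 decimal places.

Likelihoods P(X=4 | ·): A: 0.00567; B: 0.060697; C: 0.129393.
Posterior ∝ prior × likelihood. Numerator for A: 0.41·0.00567 = 0.0023247.
Normalizing constant: 0.41·0.00567 + 0.32·0.060697 + 0.27·0.129393 = 0.0566839.
P(A | observation) = 0.0023247 / 0.0566839 = 0.0410116.

0.041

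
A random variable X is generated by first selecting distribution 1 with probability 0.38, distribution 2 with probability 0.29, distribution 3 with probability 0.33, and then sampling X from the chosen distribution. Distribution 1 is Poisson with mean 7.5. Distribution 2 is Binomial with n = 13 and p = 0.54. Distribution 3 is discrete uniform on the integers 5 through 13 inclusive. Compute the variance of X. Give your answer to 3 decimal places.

Per component, 1: μ=7.5, E[X²]=63.75; 2: μ=7.02, E[X²]=52.5096; 3: μ=9, E[X²]=87.6667.
E[X] = 0.38·7.5 + 0.29·7.02 + 0.33·9 = 7.8558.
E[X²] = 0.38·63.75 + 0.29·52.5096 + 0.33·87.6667 = 68.3828.
Var(X) = E[X²] − (E[X])² = 68.3828 − 61.7136 = 6.66919.

6.669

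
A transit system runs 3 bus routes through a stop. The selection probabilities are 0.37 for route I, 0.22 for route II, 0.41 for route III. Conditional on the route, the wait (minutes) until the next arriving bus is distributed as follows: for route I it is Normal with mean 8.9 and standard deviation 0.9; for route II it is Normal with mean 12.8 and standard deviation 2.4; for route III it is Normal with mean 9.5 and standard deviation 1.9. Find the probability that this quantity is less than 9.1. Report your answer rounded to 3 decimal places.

Conditional on each route, P(X < 9.1): I: 0.58793; II: 0.0615773; III: 0.416628.
By total probability, P(X < 9.1) = 0.37·0.58793 + 0.22·0.0615773 + 0.41·0.416628 = 0.401899.

0.402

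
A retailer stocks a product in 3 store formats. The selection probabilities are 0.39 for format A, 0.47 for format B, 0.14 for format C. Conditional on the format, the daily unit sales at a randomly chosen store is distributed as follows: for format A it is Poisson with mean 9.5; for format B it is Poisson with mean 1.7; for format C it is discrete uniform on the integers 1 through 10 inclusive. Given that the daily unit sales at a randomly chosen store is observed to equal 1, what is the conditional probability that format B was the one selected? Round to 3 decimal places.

0.911

Likelihoods P(X=1 | ·): A: 0.000711092; B: 0.310562; C: 0.1.
Posterior ∝ prior × likelihood. Numerator for B: 0.47·0.310562 = 0.145964.
Normalizing constant: 0.39·0.000711092 + 0.47·0.310562 + 0.14·0.1 = 0.160241.
P(B | observation) = 0.145964 / 0.160241 = 0.910901.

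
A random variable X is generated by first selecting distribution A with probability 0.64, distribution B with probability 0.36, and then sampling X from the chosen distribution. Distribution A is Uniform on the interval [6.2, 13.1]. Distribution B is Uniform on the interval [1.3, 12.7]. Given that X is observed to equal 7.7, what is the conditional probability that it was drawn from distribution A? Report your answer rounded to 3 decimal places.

0.746

Likelihoods f(7.7 | ·): A: 0.144928; B: 0.0877193.
Posterior ∝ prior × likelihood. Numerator for A: 0.64·0.144928 = 0.0927536.
Normalizing constant: 0.64·0.144928 + 0.36·0.0877193 = 0.124333.
P(A | observation) = 0.0927536 / 0.124333 = 0.746012.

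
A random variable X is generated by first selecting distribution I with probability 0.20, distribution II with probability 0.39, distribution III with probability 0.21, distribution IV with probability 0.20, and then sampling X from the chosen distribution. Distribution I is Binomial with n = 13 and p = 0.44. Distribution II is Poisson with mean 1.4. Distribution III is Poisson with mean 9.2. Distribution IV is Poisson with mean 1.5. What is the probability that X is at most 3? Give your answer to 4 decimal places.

0.5809

Conditional on each component, P(X ≤ 3): I: 0.105515; II: 0.946275; III: 0.0184196; IV: 0.934358.
By total probability, P(X ≤ 3) = 0.2·0.105515 + 0.39·0.946275 + 0.21·0.0184196 + 0.2·0.934358 = 0.58089.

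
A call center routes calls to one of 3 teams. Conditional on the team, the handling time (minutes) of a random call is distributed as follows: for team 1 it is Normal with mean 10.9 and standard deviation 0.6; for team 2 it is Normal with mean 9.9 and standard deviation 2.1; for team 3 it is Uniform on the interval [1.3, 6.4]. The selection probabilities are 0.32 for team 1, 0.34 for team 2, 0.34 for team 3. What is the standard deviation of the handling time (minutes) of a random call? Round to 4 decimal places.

Per component, 1: μ=10.9, E[X²]=119.17; 2: μ=9.9, E[X²]=102.42; 3: μ=3.85, E[X²]=16.99.
E[X] = 0.32·10.9 + 0.34·9.9 + 0.34·3.85 = 8.163.
E[X²] = 0.32·119.17 + 0.34·102.42 + 0.34·16.99 = 78.7338.
Var(X) = E[X²] − (E[X])² = 78.7338 − 66.6346 = 12.0992.
SD(X) = √12.0992 = 3.47839.

3.4784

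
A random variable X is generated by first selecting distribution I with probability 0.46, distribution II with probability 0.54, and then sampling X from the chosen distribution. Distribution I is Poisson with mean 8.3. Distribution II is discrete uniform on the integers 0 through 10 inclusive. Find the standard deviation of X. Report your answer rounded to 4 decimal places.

Per component, I: μ=8.3, E[X²]=77.19; II: μ=5, E[X²]=35.
E[X] = 0.46·8.3 + 0.54·5 = 6.518.
E[X²] = 0.46·77.19 + 0.54·35 = 54.4074.
Var(X) = E[X²] − (E[X])² = 54.4074 − 42.4843 = 11.9231.
SD(X) = √11.9231 = 3.45298.

3.4530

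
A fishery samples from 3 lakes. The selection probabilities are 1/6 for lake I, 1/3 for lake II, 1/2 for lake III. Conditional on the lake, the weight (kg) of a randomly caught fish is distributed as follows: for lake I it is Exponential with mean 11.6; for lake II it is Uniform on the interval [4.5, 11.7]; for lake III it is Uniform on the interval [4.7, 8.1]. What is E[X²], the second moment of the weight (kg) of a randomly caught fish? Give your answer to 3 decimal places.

89.125

For each component E[X²] = Var + (mean)², giving I: 269.12; II: 69.93; III: 41.9233.
Overall E[X²] = 0.166667·269.12 + 0.333333·69.93 + 0.5·41.9233 = 89.125.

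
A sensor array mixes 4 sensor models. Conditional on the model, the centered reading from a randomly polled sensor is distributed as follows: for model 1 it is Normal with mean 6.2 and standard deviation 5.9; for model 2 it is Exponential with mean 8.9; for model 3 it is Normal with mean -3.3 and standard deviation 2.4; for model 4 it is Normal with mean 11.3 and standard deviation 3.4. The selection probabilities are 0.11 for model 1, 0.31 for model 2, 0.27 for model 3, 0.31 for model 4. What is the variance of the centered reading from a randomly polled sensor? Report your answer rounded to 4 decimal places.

Per component, 1: μ=6.2, E[X²]=73.25; 2: μ=8.9, E[X²]=158.42; 3: μ=-3.3, E[X²]=16.65; 4: μ=11.3, E[X²]=139.25.
E[X] = 0.11·6.2 + 0.31·8.9 + 0.27·-3.3 + 0.31·11.3 = 6.053.
E[X²] = 0.11·73.25 + 0.31·158.42 + 0.27·16.65 + 0.31·139.25 = 104.831.
Var(X) = E[X²] − (E[X])² = 104.831 − 36.6388 = 68.1919.

68.1919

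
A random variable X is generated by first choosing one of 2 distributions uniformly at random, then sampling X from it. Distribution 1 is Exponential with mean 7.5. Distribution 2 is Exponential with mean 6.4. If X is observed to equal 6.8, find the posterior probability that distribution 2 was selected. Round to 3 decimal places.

0.501

Likelihoods f(6.8 | ·): 1: 0.0538491; 2: 0.0539986.
Posterior ∝ prior × likelihood. Numerator for 2: 0.5·0.0539986 = 0.0269993.
Normalizing constant: 0.5·0.0538491 + 0.5·0.0539986 = 0.0539238.
P(2 | observation) = 0.0269993 / 0.0539238 = 0.500693.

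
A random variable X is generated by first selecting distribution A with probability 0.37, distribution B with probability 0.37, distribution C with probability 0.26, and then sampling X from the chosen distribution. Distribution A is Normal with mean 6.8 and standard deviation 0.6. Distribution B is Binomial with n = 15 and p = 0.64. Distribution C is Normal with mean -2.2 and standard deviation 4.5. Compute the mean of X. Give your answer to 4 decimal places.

5.4960

Component means — A: 6.8; B: 9.6; C: -2.2.
E[X] = 0.37·6.8 + 0.37·9.6 + 0.26·-2.2 = 5.496.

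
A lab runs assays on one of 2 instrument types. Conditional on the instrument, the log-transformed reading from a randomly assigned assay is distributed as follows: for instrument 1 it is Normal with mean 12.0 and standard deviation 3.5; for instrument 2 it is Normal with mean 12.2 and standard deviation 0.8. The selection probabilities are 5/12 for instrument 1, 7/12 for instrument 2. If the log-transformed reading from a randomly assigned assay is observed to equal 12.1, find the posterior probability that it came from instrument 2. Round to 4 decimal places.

0.8588

Likelihoods f(12.1 | ·): 1: 0.113937; 2: 0.494797.
Posterior ∝ prior × likelihood. Numerator for 2: 0.583333·0.494797 = 0.288632.
Normalizing constant: 0.416667·0.113937 + 0.583333·0.494797 = 0.336105.
P(2 | observation) = 0.288632 / 0.336105 = 0.858753.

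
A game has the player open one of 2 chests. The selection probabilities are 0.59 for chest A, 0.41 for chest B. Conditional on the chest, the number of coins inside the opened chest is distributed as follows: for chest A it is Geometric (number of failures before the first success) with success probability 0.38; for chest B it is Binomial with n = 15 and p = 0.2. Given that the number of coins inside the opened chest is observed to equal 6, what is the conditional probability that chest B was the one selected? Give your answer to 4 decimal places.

0.5806

Likelihoods P(X=6 | ·): A: 0.0215841; B: 0.0429926.
Posterior ∝ prior × likelihood. Numerator for B: 0.41·0.0429926 = 0.017627.
Normalizing constant: 0.59·0.0215841 + 0.41·0.0429926 = 0.0303616.
P(B | observation) = 0.017627 / 0.0303616 = 0.580568.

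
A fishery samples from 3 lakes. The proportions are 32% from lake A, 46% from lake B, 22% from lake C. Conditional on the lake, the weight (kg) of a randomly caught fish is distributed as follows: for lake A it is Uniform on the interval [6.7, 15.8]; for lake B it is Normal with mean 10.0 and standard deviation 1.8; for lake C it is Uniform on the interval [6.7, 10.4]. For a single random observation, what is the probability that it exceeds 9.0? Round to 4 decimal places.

Conditional on each lake, P(X > 9.0): A: 0.747253; B: 0.710743; C: 0.378378.
By total probability, P(X > 9.0) = 0.32·0.747253 + 0.46·0.710743 + 0.22·0.378378 = 0.649306.

0.6493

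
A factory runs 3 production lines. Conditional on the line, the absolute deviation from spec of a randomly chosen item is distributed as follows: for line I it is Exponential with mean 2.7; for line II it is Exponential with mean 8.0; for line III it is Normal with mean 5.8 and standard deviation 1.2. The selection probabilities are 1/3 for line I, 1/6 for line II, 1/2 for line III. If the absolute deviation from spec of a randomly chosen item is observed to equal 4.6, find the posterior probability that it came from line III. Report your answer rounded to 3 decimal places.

0.747

Likelihoods f(4.6 | ·): I: 0.0674104; II: 0.0703381; III: 0.201642.
Posterior ∝ prior × likelihood. Numerator for III: 0.5·0.201642 = 0.100821.
Normalizing constant: 0.333333·0.0674104 + 0.166667·0.0703381 + 0.5·0.201642 = 0.135014.
P(III | observation) = 0.100821 / 0.135014 = 0.746744.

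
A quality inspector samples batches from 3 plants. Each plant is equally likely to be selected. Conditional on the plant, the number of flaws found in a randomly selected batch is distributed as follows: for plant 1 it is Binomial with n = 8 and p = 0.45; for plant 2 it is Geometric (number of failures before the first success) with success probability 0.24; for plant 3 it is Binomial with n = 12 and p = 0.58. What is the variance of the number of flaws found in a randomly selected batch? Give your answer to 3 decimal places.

8.907

Per component, 1: μ=3.6, E[X²]=14.94; 2: μ=3.16667, E[X²]=23.2222; 3: μ=6.96, E[X²]=51.3648.
E[X] = 0.333333·3.6 + 0.333333·3.16667 + 0.333333·6.96 = 4.57556.
E[X²] = 0.333333·14.94 + 0.333333·23.2222 + 0.333333·51.3648 = 29.8423.
Var(X) = E[X²] − (E[X])² = 29.8423 − 20.9357 = 8.90663.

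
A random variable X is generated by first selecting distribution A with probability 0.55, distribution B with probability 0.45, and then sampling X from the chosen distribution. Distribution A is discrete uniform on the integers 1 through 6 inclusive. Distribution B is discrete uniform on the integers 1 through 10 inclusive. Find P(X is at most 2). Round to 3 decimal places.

0.273

Conditional on each component, P(X ≤ 2): A: 0.333333; B: 0.2.
By total probability, P(X ≤ 2) = 0.55·0.333333 + 0.45·0.2 = 0.273333.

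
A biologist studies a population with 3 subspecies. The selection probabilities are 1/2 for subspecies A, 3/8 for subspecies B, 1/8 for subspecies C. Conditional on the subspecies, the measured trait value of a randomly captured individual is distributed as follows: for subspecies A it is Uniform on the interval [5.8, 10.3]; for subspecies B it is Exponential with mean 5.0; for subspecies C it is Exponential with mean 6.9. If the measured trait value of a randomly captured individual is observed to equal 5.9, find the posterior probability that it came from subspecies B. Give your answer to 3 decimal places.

Likelihoods f(5.9 | ·): A: 0.222222; B: 0.0614557; C: 0.0616308.
Posterior ∝ prior × likelihood. Numerator for B: 0.375·0.0614557 = 0.0230459.
Normalizing constant: 0.5·0.222222 + 0.375·0.0614557 + 0.125·0.0616308 = 0.141861.
P(B | observation) = 0.0230459 / 0.141861 = 0.162454.

0.162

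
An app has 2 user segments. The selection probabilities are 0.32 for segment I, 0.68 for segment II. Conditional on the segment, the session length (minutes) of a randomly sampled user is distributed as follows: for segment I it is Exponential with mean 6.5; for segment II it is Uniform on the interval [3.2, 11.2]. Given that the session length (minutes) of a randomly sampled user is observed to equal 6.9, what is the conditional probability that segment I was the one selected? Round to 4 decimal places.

0.1669

Likelihoods f(6.9 | ·): I: 0.053219; II: 0.125.
Posterior ∝ prior × likelihood. Numerator for I: 0.32·0.053219 = 0.0170301.
Normalizing constant: 0.32·0.053219 + 0.68·0.125 = 0.10203.
P(I | observation) = 0.0170301 / 0.10203 = 0.166912.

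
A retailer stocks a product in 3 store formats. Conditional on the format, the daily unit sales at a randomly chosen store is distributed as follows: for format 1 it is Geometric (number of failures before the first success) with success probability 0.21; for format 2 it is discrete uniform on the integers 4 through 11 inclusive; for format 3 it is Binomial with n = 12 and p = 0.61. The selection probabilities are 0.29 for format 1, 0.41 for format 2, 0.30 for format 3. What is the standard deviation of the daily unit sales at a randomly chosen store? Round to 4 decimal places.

Per component, 1: μ=3.7619, E[X²]=32.0658; 2: μ=7.5, E[X²]=61.5; 3: μ=7.32, E[X²]=56.4372.
E[X] = 0.29·3.7619 + 0.41·7.5 + 0.3·7.32 = 6.36195.
E[X²] = 0.29·32.0658 + 0.41·61.5 + 0.3·56.4372 = 51.4452.
Var(X) = E[X²] − (E[X])² = 51.4452 − 40.4744 = 10.9708.
SD(X) = √10.9708 = 3.31222.

3.3122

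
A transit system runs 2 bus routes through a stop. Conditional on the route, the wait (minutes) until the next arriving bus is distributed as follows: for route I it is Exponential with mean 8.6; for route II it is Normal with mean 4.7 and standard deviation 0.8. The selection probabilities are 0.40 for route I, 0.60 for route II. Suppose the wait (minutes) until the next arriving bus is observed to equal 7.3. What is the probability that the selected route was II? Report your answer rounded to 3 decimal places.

Likelihoods f(7.3 | ·): I: 0.0497572; II: 0.00253631.
Posterior ∝ prior × likelihood. Numerator for II: 0.6·0.00253631 = 0.00152179.
Normalizing constant: 0.4·0.0497572 + 0.6·0.00253631 = 0.0214247.
P(II | observation) = 0.00152179 / 0.0214247 = 0.0710296.

0.071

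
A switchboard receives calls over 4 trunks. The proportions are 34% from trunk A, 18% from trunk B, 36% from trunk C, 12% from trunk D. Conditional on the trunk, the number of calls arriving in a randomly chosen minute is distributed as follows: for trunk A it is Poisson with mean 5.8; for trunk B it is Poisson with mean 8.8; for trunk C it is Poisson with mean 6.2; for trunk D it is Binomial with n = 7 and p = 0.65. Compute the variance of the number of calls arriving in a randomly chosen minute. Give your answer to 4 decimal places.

Per component, A: μ=5.8, E[X²]=39.44; B: μ=8.8, E[X²]=86.24; C: μ=6.2, E[X²]=44.64; D: μ=4.55, E[X²]=22.295.
E[X] = 0.34·5.8 + 0.18·8.8 + 0.36·6.2 + 0.12·4.55 = 6.334.
E[X²] = 0.34·39.44 + 0.18·86.24 + 0.36·44.64 + 0.12·22.295 = 47.6786.
Var(X) = E[X²] − (E[X])² = 47.6786 − 40.1196 = 7.55904.

7.5590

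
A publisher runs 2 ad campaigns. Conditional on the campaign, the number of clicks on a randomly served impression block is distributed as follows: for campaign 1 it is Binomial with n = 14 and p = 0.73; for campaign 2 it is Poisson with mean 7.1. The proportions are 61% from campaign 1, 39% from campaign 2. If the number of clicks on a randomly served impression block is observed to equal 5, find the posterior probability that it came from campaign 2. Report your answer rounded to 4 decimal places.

Likelihoods P(X=5 | ·): 1: 0.00316484; 2: 0.124057.
Posterior ∝ prior × likelihood. Numerator for 2: 0.39·0.124057 = 0.0483821.
Normalizing constant: 0.61·0.00316484 + 0.39·0.124057 = 0.0503126.
P(2 | observation) = 0.0483821 / 0.0503126 = 0.961629.

0.9616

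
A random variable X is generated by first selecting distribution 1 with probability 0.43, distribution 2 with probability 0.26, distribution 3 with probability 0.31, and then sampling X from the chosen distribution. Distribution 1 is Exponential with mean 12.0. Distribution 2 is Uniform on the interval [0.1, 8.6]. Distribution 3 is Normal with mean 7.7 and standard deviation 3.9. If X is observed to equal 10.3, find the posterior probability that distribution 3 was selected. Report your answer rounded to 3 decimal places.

0.626

Likelihoods f(10.3 | ·): 1: 0.0353223; 2: 0; 3: 0.0819097.
Posterior ∝ prior × likelihood. Numerator for 3: 0.31·0.0819097 = 0.025392.
Normalizing constant: 0.43·0.0353223 + 0.26·0 + 0.31·0.0819097 = 0.0405806.
P(3 | observation) = 0.025392 / 0.0405806 = 0.625718.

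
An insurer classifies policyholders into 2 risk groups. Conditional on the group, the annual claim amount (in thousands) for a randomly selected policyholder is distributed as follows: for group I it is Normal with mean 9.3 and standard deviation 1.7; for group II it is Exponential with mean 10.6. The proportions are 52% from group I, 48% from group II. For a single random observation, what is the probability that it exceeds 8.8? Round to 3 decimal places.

Conditional on each group, P(X > 8.8): I: 0.615666; II: 0.435967.
By total probability, P(X > 8.8) = 0.52·0.615666 + 0.48·0.435967 = 0.52941.

0.529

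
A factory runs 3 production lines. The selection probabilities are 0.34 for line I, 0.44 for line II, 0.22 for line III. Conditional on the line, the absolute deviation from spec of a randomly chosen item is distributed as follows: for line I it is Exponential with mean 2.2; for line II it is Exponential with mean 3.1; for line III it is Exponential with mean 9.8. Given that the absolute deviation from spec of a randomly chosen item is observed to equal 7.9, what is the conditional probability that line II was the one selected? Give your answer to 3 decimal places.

0.437

Likelihoods f(7.9 | ·): I: 0.0125333; II: 0.0252283; III: 0.04557.
Posterior ∝ prior × likelihood. Numerator for II: 0.44·0.0252283 = 0.0111004.
Normalizing constant: 0.34·0.0125333 + 0.44·0.0252283 + 0.22·0.04557 = 0.0253872.
P(II | observation) = 0.0111004 / 0.0253872 = 0.437246.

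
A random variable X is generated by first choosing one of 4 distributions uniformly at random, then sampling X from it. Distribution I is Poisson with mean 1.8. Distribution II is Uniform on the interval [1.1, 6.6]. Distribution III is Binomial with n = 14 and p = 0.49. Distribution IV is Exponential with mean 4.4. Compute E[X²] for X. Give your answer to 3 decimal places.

27.915

For each component E[X²] = Var + (mean)², giving I: 5.04; II: 17.3433; III: 50.5582; IV: 38.72.
Overall E[X²] = 0.25·5.04 + 0.25·17.3433 + 0.25·50.5582 + 0.25·38.72 = 27.9154.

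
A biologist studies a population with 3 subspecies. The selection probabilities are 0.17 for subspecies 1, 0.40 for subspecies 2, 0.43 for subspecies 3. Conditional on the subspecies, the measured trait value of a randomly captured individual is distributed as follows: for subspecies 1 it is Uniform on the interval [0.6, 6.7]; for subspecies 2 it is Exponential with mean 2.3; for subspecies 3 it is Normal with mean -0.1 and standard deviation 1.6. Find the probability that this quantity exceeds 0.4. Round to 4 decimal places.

Conditional on each subspecies, P(X > 0.4): 1: 1; 2: 0.84037; 3: 0.37733.
By total probability, P(X > 0.4) = 0.17·1 + 0.4·0.84037 + 0.43·0.37733 = 0.6684.

0.6684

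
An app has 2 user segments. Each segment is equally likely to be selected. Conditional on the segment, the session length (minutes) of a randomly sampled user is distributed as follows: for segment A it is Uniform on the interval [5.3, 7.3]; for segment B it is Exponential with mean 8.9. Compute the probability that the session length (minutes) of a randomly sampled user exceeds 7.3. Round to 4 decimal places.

0.2202

Conditional on each segment, P(X > 7.3): A: 0; B: 0.440333.
By total probability, P(X > 7.3) = 0.5·0 + 0.5·0.440333 = 0.220166.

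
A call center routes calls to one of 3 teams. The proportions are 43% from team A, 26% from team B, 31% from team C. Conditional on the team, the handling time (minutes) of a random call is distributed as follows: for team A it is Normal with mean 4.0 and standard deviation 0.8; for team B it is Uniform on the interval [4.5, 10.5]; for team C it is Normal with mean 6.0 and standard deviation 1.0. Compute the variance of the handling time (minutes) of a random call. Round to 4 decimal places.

3.4493

Per component, A: μ=4, E[X²]=16.64; B: μ=7.5, E[X²]=59.25; C: μ=6, E[X²]=37.
E[X] = 0.43·4 + 0.26·7.5 + 0.31·6 = 5.53.
E[X²] = 0.43·16.64 + 0.26·59.25 + 0.31·37 = 34.0302.
Var(X) = E[X²] − (E[X])² = 34.0302 − 30.5809 = 3.4493.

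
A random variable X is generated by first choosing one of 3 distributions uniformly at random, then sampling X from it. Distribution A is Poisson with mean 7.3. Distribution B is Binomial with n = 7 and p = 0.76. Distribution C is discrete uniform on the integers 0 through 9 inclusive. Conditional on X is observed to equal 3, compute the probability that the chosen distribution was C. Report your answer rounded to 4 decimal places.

Likelihoods P(X=3 | ·): A: 0.0437993; B: 0.0509746; C: 0.1.
Posterior ∝ prior × likelihood. Numerator for C: 0.333333·0.1 = 0.0333333.
Normalizing constant: 0.333333·0.0437993 + 0.333333·0.0509746 + 0.333333·0.1 = 0.0649246.
P(C | observation) = 0.0333333 / 0.0649246 = 0.513416.

0.5134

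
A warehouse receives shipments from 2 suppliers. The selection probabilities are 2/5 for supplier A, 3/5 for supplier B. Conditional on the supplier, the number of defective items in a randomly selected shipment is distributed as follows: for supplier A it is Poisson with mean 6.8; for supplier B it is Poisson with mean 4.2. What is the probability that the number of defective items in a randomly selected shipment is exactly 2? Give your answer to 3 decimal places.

0.090

Conditional on each supplier, P(X = 2): A: 0.0257505; B: 0.132261.
By total probability, P(X = 2) = 0.4·0.0257505 + 0.6·0.132261 = 0.0896568.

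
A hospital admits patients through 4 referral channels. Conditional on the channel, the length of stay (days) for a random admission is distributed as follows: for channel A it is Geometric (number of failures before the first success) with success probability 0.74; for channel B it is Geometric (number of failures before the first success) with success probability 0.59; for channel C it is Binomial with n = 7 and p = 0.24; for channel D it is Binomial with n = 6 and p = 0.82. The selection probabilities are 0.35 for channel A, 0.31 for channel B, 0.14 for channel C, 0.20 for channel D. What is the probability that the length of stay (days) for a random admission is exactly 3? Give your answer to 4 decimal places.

Conditional on each channel, P(X = 3): A: 0.0130062; B: 0.0406634; C: 0.16142; D: 0.0643116.
By total probability, P(X = 3) = 0.35·0.0130062 + 0.31·0.0406634 + 0.14·0.16142 + 0.2·0.0643116 = 0.0526189.

0.0526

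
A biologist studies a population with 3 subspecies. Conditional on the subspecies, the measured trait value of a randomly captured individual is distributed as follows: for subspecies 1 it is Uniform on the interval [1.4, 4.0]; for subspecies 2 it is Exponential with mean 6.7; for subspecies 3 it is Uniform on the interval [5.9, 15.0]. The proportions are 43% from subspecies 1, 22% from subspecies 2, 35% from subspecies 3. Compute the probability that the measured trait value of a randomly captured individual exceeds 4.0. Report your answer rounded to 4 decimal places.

Conditional on each subspecies, P(X > 4.0): 1: 0; 2: 0.550452; 3: 1.
By total probability, P(X > 4.0) = 0.43·0 + 0.22·0.550452 + 0.35·1 = 0.4711.

0.4711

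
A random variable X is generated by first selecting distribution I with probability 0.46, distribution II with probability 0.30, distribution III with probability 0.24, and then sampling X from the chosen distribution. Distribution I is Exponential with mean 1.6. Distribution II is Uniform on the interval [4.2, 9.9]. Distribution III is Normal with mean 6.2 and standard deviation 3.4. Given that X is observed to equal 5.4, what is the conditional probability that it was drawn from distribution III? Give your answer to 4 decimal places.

0.3048

Likelihoods f(5.4 | ·): I: 0.0213863; II: 0.175439; III: 0.114132.
Posterior ∝ prior × likelihood. Numerator for III: 0.24·0.114132 = 0.0273918.
Normalizing constant: 0.46·0.0213863 + 0.3·0.175439 + 0.24·0.114132 = 0.0898611.
P(III | observation) = 0.0273918 / 0.0898611 = 0.304824.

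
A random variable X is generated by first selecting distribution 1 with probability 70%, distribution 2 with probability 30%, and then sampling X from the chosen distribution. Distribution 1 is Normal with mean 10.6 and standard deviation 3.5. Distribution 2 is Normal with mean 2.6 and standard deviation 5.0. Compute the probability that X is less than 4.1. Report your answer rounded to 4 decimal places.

Conditional on each component, P(X < 4.1): 1: 0.0316454; 2: 0.617911.
By total probability, P(X < 4.1) = 0.7·0.0316454 + 0.3·0.617911 = 0.207525.

0.2075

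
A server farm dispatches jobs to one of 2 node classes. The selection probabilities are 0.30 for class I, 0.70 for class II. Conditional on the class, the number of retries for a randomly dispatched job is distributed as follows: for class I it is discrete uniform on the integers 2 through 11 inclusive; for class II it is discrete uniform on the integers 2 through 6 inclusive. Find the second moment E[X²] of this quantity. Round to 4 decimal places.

27.7500

For each component E[X²] = Var + (mean)², giving I: 50.5; II: 18.
Overall E[X²] = 0.3·50.5 + 0.7·18 = 27.75.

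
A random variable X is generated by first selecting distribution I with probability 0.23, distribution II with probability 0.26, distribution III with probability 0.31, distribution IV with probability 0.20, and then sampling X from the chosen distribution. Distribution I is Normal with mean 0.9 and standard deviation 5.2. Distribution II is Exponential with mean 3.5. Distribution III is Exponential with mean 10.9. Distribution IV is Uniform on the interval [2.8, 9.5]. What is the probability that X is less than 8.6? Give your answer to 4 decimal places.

0.7941

Conditional on each component, P(X < 8.6): I: 0.930666; II: 0.914321; III: 0.545697; IV: 0.865672.
By total probability, P(X < 8.6) = 0.23·0.930666 + 0.26·0.914321 + 0.31·0.545697 + 0.2·0.865672 = 0.794077.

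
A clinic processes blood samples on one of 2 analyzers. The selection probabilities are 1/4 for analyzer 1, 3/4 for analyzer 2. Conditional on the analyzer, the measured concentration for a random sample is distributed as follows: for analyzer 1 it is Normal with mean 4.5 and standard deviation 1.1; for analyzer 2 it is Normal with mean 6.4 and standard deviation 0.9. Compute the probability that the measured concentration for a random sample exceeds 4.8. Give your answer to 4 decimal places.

0.8198

Conditional on each analyzer, P(X > 4.8): 1: 0.392531; 2: 0.96228.
By total probability, P(X > 4.8) = 0.25·0.392531 + 0.75·0.96228 = 0.819843.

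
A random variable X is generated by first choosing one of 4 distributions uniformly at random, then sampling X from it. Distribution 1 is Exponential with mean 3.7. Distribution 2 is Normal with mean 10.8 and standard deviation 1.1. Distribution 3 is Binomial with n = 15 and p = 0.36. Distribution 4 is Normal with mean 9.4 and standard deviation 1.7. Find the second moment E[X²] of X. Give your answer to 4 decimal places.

For each component E[X²] = Var + (mean)², giving 1: 27.38; 2: 117.85; 3: 32.616; 4: 91.25.
Overall E[X²] = 0.25·27.38 + 0.25·117.85 + 0.25·32.616 + 0.25·91.25 = 67.274.

67.2740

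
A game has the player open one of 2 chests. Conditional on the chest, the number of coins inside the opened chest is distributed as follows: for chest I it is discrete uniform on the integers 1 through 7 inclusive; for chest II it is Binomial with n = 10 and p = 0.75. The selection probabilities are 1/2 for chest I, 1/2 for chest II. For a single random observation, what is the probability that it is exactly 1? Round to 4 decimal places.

Conditional on each chest, P(X = 1): I: 0.142857; II: 2.86102e-05.
By total probability, P(X = 1) = 0.5·0.142857 + 0.5·2.86102e-05 = 0.0714429.

0.0714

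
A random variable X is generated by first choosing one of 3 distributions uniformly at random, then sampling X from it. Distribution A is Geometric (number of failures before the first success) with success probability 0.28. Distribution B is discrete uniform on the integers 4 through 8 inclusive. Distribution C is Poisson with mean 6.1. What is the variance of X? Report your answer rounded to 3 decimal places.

8.452

Per component, A: μ=2.57143, E[X²]=15.7959; B: μ=6, E[X²]=38; C: μ=6.1, E[X²]=43.31.
E[X] = 0.333333·2.57143 + 0.333333·6 + 0.333333·6.1 = 4.89048.
E[X²] = 0.333333·15.7959 + 0.333333·38 + 0.333333·43.31 = 32.3686.
Var(X) = E[X²] − (E[X])² = 32.3686 − 23.9168 = 8.45188.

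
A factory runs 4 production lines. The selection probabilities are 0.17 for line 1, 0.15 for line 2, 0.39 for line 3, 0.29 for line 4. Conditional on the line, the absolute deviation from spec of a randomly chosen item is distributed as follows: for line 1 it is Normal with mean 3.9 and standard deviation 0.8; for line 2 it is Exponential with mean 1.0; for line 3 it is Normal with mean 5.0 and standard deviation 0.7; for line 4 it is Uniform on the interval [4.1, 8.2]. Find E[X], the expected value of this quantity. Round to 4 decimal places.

Component means — 1: 3.9; 2: 1; 3: 5; 4: 6.15.
E[X] = 0.17·3.9 + 0.15·1 + 0.39·5 + 0.29·6.15 = 4.5465.

4.5465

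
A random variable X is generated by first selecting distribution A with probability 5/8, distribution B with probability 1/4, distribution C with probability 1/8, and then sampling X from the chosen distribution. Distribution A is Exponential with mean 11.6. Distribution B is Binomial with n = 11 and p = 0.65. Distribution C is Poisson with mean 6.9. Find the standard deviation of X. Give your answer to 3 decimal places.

Per component, A: μ=11.6, E[X²]=269.12; B: μ=7.15, E[X²]=53.625; C: μ=6.9, E[X²]=54.51.
E[X] = 0.625·11.6 + 0.25·7.15 + 0.125·6.9 = 9.9.
E[X²] = 0.625·269.12 + 0.25·53.625 + 0.125·54.51 = 188.42.
Var(X) = E[X²] − (E[X])² = 188.42 − 98.01 = 90.41.
SD(X) = √90.41 = 9.50842.

9.508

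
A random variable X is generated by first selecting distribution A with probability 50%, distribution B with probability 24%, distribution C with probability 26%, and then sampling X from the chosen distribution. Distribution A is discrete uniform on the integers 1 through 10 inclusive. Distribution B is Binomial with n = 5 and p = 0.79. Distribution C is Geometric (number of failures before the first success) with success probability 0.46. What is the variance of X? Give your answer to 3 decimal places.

8.190

Per component, A: μ=5.5, E[X²]=38.5; B: μ=3.95, E[X²]=16.432; C: μ=1.17391, E[X²]=3.93006.
E[X] = 0.5·5.5 + 0.24·3.95 + 0.26·1.17391 = 4.00322.
E[X²] = 0.5·38.5 + 0.24·16.432 + 0.26·3.93006 = 24.2155.
Var(X) = E[X²] − (E[X])² = 24.2155 − 16.0257 = 8.18975.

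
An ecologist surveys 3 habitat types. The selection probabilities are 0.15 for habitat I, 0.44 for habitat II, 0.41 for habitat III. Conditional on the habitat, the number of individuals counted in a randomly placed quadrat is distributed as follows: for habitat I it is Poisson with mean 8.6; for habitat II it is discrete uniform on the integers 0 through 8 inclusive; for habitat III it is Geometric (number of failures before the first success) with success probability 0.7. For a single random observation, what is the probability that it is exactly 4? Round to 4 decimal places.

0.0575

Conditional on each habitat, P(X = 4): I: 0.0419614; II: 0.111111; III: 0.00567.
By total probability, P(X = 4) = 0.15·0.0419614 + 0.44·0.111111 + 0.41·0.00567 = 0.0575078.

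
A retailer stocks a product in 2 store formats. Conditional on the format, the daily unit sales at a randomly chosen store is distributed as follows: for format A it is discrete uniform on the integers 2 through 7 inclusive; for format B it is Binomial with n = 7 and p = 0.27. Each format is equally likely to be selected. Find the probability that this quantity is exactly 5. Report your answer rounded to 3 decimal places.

0.091

Conditional on each format, P(X = 5): A: 0.166667; B: 0.0160577.
By total probability, P(X = 5) = 0.5·0.166667 + 0.5·0.0160577 = 0.0913622.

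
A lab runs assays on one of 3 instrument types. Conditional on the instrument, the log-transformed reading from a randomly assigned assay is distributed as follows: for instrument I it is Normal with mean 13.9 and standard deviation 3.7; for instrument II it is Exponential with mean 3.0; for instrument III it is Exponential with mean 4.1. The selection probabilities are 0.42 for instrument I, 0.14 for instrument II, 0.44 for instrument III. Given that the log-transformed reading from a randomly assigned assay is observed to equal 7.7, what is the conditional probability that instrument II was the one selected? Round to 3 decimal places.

Likelihoods f(7.7 | ·): I: 0.026484; II: 0.025597; III: 0.0372898.
Posterior ∝ prior × likelihood. Numerator for II: 0.14·0.025597 = 0.00358358.
Normalizing constant: 0.42·0.026484 + 0.14·0.025597 + 0.44·0.0372898 = 0.0311144.
P(II | observation) = 0.00358358 / 0.0311144 = 0.115175.

0.115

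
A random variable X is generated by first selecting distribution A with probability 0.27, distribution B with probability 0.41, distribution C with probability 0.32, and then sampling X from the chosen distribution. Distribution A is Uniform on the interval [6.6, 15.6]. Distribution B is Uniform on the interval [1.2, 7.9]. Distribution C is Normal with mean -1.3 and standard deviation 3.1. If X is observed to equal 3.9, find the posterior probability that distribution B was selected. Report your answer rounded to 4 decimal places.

Likelihoods f(3.9 | ·): A: 0; B: 0.149254; C: 0.0315176.
Posterior ∝ prior × likelihood. Numerator for B: 0.41·0.149254 = 0.061194.
Normalizing constant: 0.27·0 + 0.41·0.149254 + 0.32·0.0315176 = 0.0712797.
P(B | observation) = 0.061194 / 0.0712797 = 0.858506.

0.8585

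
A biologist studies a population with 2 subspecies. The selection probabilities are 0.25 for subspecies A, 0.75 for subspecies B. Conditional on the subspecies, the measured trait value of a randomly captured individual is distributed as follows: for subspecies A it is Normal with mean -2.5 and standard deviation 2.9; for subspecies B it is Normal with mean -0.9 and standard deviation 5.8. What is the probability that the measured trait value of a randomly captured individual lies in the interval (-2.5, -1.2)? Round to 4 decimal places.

0.1093

Conditional on each subspecies, P(-2.5 < X < -1.2): A: 0.173023; B: 0.0880472.
By total probability, P(-2.5 < X < -1.2) = 0.25·0.173023 + 0.75·0.0880472 = 0.109291.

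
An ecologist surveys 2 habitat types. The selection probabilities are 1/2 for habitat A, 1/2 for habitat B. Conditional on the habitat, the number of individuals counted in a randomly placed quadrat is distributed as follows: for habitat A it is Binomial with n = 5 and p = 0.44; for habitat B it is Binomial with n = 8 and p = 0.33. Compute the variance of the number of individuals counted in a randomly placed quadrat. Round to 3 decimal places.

1.549

Per component, A: μ=2.2, E[X²]=6.072; B: μ=2.64, E[X²]=8.7384.
E[X] = 0.5·2.2 + 0.5·2.64 = 2.42.
E[X²] = 0.5·6.072 + 0.5·8.7384 = 7.4052.
Var(X) = E[X²] − (E[X])² = 7.4052 − 5.8564 = 1.5488.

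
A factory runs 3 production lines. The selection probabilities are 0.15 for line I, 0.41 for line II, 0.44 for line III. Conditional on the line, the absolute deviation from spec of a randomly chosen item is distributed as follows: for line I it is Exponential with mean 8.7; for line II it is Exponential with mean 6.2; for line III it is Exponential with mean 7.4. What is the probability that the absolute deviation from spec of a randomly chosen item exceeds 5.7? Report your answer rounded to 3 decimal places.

Conditional on each line, P(X > 5.7): I: 0.519353; II: 0.398776; III: 0.462888.
By total probability, P(X > 5.7) = 0.15·0.519353 + 0.41·0.398776 + 0.44·0.462888 = 0.445072.

0.445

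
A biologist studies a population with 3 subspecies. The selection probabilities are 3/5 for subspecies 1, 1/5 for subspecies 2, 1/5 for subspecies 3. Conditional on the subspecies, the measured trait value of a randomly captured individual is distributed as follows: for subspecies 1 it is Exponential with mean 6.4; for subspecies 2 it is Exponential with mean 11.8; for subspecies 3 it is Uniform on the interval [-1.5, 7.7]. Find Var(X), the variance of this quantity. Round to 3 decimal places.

Per component, 1: μ=6.4, E[X²]=81.92; 2: μ=11.8, E[X²]=278.48; 3: μ=3.1, E[X²]=16.6633.
E[X] = 0.6·6.4 + 0.2·11.8 + 0.2·3.1 = 6.82.
E[X²] = 0.6·81.92 + 0.2·278.48 + 0.2·16.6633 = 108.181.
Var(X) = E[X²] − (E[X])² = 108.181 − 46.5124 = 61.6683.

61.668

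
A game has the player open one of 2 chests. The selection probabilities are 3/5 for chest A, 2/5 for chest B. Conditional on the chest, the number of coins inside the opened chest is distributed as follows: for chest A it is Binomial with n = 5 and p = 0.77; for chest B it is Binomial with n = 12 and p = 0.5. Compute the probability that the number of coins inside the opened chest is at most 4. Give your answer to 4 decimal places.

Conditional on each chest, P(X ≤ 4): A: 0.729322; B: 0.193848.
By total probability, P(X ≤ 4) = 0.6·0.729322 + 0.4·0.193848 = 0.515132.

0.5151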